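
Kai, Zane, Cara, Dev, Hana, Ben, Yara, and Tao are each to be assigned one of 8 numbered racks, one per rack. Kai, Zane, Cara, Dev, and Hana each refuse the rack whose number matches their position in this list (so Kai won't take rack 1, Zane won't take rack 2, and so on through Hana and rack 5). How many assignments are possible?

Let Aᵢ (for 1 ≤ i ≤ 5) be the placements that put person i in their forbidden rack. Any j of these fix j positions, leaving (8−j)! ways to fill the rest, and there are C(5,j) ways to pick which j.
By inclusion–exclusion, the number of valid placements is Σ_{j=0}^{5} (−1)^j C(5,j)·(8−j)!.
Computing: 40320 − 25200 + 7200 − 1200 + 120 − 6 = 21234.

21234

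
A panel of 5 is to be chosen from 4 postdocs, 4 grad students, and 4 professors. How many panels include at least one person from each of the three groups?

Unrestricted: C(12,5) = 792 ways to pick any 5 of the 12.
Subtract selections that omit an entire group: no postdocs → C(8,5) = 56; no grad students → C(8,5) = 56; no professors → C(8,5) = 56.
Add back selections omitting two groups (i.e. drawn from a single group): C(4,5) + C(4,5) + C(4,5) = 0.
By inclusion–exclusion: 792 − 168 + 0 = 624.

624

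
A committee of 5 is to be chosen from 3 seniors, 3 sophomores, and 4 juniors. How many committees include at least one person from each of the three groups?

204

With no constraint there are C(10,5) = 252 possible selections.
Selections missing a whole group: no seniors → C(7,5) = 21; no sophomores → C(7,5) = 21; no juniors → C(6,5) = 6.
Add back selections omitting two groups (i.e. drawn from a single group): C(3,5) + C(3,5) + C(4,5) = 0.
By inclusion–exclusion: 252 − 48 + 0 = 204.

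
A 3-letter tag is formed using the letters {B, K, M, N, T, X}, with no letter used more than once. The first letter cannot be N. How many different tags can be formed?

The first letter has 6−1 = 5 choices (anything except N).
The remaining 2 letters are filled from the other 5 symbols without repetition: 5 × 4 = 20.
Total: 5 × 20 = 100.

100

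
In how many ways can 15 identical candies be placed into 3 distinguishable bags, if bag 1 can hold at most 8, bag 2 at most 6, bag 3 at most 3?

By stars and bars, unrestricted non-negative solutions to x_1+…+x_3 = 15 number C(15+2,2) = 136.
Subtract solutions that violate a single cap (substitute x_i' = x_i − (cap_i+1)): x_1 ≥ 9 gives C(8,2) = 28; x_2 ≥ 7 gives C(10,2) = 45; x_3 ≥ 4 gives C(13,2) = 78. Together 151.
Add back pairs where two caps are both exceeded: 0 + 6 + 15 = 21.
By inclusion–exclusion the count is 136 − 151 + 21 = 6.

6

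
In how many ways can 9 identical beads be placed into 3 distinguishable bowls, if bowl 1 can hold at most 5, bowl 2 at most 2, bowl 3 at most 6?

12

By stars and bars, unrestricted non-negative solutions to x_1+…+x_3 = 9 number C(9+2,2) = 55.
Subtract solutions that violate a single cap (substitute x_i' = x_i − (cap_i+1)): x_1 ≥ 6 gives C(5,2) = 10; x_2 ≥ 3 gives C(8,2) = 28; x_3 ≥ 7 gives C(4,2) = 6. Together 44.
Add back pairs where two caps are both exceeded: 1 + 0 + 0 = 1.
By inclusion–exclusion the count is 55 − 44 + 1 = 12.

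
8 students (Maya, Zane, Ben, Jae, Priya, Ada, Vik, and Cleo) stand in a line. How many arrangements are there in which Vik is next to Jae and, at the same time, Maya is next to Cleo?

Treat {Vik,Jae} as one block (2 orders) and {Maya,Cleo} as another (2 orders).
That leaves 6 units to arrange: 2 × 2 × 6! = 4 × 720 = 2880.

2880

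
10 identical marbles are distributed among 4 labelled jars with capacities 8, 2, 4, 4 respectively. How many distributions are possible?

By stars and bars, unrestricted non-negative solutions to x_1+…+x_4 = 10 number C(10+3,3) = 286.
Subtract solutions that violate a single cap (substitute x_i' = x_i − (cap_i+1)): x_1 ≥ 9 gives C(4,3) = 4; x_2 ≥ 3 gives C(10,3) = 120; x_3 ≥ 5 gives C(8,3) = 56; x_4 ≥ 5 gives C(8,3) = 56. Together 236.
Add back pairs where two caps are both exceeded: 0 + 0 + 0 + 10 + 10 + 1 = 21.
By inclusion–exclusion the count is 286 − 236 + 21 = 71.

71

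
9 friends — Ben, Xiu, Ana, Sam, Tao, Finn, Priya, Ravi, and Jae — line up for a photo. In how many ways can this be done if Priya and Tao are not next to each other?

Of the 9! = 362880 arrangements, those with Priya and Tao adjacent number 2 × 8! = 80640 (treat the pair as a block with 2 internal orders).
So 362880 − 80640 = 282240 arrangements keep them apart.

282240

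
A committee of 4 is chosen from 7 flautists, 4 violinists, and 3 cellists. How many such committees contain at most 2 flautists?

721

Split by how many flautists are chosen (0 through 2).
Sum: C(7,0)·C(7,4) + C(7,1)·C(7,3) + C(7,2)·C(7,2) = 35 + 245 + 441 = 721.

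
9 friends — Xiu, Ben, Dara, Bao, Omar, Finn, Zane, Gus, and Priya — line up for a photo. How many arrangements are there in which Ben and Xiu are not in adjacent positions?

282240

Of the 9! = 362880 arrangements, those with Ben and Xiu adjacent number 2 × 8! = 80640 (treat the pair as a block with 2 internal orders).
Complementary counting: 362880 − 80640 = 282240.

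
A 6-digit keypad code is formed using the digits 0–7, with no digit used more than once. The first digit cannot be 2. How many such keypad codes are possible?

The first digit has 8−1 = 7 choices (anything except 2).
The remaining 5 digits are filled from the other 7 symbols without repetition: 7 × 6 × 5 × 4 × 3 = 2520.
Total: 7 × 2520 = 17640.

17640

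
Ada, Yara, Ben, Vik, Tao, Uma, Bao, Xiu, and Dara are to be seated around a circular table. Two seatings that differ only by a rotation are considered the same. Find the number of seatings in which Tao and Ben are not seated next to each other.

All circular seatings of 9 people number (8)! = 40320.
Seatings with Tao beside Ben: treat them as a block with 2 internal orders, giving 2 × (7)! = 10080.
Subtracting, 40320 − 10080 = 30240.

30240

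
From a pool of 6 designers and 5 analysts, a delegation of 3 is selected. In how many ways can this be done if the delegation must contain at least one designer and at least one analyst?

With no constraint there are C(11,3) = 165 possible selections.
Subtract selections that omit an entire group: no designers → C(5,3) = 10; no analysts → C(6,3) = 20.
Both groups omitted at once is impossible, so 165 − 30 = 135.

135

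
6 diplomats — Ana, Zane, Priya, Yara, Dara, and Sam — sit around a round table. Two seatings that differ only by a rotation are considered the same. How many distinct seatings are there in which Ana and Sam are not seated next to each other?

72

Without the restriction there are (5)! = 120 seatings.
Those with Ana next to Sam: fuse the pair into one unit and seat 5 units around a circle — 2·(4)! = 48.
Subtracting, 120 − 48 = 72.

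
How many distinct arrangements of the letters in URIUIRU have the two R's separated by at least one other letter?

150

Total arrangements of URIUIRU: 7!/(3!·2!·2!) = 210.
Arrangements with the R's together: treat RR as one letter, giving (6)!/(3!·2!) = 60.
Subtracting, 210 − 60 = 150 arrangements keep the R's apart.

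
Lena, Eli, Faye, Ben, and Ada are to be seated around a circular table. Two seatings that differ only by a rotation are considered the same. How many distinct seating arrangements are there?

Fix one person's seat to break rotational symmetry; the remaining 4 people can be arranged in (4)! = 24 ways.

24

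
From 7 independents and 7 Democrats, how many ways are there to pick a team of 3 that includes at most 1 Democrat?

Split by how many Democrats are chosen (0 through 1).
Sum: C(7,0)·C(7,3) + C(7,1)·C(7,2) = 35 + 147 = 182.

182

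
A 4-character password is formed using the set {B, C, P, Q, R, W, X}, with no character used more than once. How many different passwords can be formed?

This is a permutation of 4 out of 7: P(7,4) = 7!/3!.
7 × 6 × 5 × 4 = 840.

840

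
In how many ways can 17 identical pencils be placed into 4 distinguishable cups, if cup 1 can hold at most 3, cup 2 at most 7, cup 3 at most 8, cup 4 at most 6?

Ignoring the caps, the number of non-negative solutions to x_1+…+x_4 = 17 is C(20,3) = 1140.
Subtract solutions that violate a single cap (substitute x_i' = x_i − (cap_i+1)): x_1 ≥ 4 gives C(16,3) = 560; x_2 ≥ 8 gives C(12,3) = 220; x_3 ≥ 9 gives C(11,3) = 165; x_4 ≥ 7 gives C(13,3) = 286. Together 1231.
Add back pairs where two caps are both exceeded: 56 + 35 + 84 + 1 + 10 + 4 = 190.
By inclusion–exclusion the count is 1140 − 1231 + 190 = 99.

99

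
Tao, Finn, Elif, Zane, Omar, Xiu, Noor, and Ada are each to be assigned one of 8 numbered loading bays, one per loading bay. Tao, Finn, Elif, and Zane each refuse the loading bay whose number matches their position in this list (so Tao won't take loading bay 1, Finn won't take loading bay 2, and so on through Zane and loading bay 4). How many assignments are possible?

Let Aᵢ (for 1 ≤ i ≤ 4) be the placements that put person i in their forbidden loading bay. Any j of these fix j positions, leaving (8−j)! ways to fill the rest, and there are C(4,j) ways to pick which j.
By inclusion–exclusion, the number of valid placements is Σ_{j=0}^{4} (−1)^j C(4,j)·(8−j)!.
Computing: 40320 − 20160 + 4320 − 480 + 24 = 24024.

24024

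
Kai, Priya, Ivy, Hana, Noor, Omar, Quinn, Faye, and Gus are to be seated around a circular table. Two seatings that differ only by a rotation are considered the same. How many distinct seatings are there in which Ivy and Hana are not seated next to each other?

All circular seatings of 9 people number (8)! = 40320.
Seatings with Ivy beside Hana: treat them as a block with 2 internal orders, giving 2 × (7)! = 10080.
Subtracting, 40320 − 10080 = 30240.

30240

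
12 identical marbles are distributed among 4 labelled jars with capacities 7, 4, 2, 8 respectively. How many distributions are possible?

By stars and bars, unrestricted non-negative solutions to x_1+…+x_4 = 12 number C(12+3,3) = 455.
Subtract solutions that violate a single cap (substitute x_i' = x_i − (cap_i+1)): x_1 ≥ 8 gives C(7,3) = 35; x_2 ≥ 5 gives C(10,3) = 120; x_3 ≥ 3 gives C(12,3) = 220; x_4 ≥ 9 gives C(6,3) = 20. Together 395.
Add back pairs where two caps are both exceeded: 0 + 4 + 0 + 35 + 0 + 1 = 40.
By inclusion–exclusion the count is 455 − 395 + 40 = 100.

100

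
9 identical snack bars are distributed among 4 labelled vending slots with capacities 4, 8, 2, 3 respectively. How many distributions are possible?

59

By stars and bars, unrestricted non-negative solutions to x_1+…+x_4 = 9 number C(9+3,3) = 220.
Subtract solutions that violate a single cap (substitute x_i' = x_i − (cap_i+1)): x_1 ≥ 5 gives C(7,3) = 35; x_2 ≥ 9 gives C(3,3) = 1; x_3 ≥ 3 gives C(9,3) = 84; x_4 ≥ 4 gives C(8,3) = 56. Together 176.
Add back pairs where two caps are both exceeded: 0 + 4 + 1 + 0 + 0 + 10 = 15.
By inclusion–exclusion the count is 220 − 176 + 15 = 59.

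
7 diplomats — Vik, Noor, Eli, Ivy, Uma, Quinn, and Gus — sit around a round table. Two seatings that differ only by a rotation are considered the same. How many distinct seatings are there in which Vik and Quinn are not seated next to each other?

Without the restriction there are (6)! = 720 seatings.
Seatings with Vik beside Quinn: treat them as a block with 2 internal orders, giving 2 × (5)! = 240.
Subtracting, 720 − 240 = 480.

480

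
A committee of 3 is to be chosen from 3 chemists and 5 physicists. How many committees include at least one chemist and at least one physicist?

45

Unrestricted: C(8,3) = 56 ways to pick any 3 of the 8.
Selections missing a whole group: no chemists → C(5,3) = 10; no physicists → C(3,3) = 1.
Both groups omitted at once is impossible, so 56 − 11 = 45.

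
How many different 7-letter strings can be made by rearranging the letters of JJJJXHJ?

Letter multiplicities in JJJJXHJ: H×1, J×5, X×1.
So there are 7! / (5!) = 42 distinguishable arrangements.

42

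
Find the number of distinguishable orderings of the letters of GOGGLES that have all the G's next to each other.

120

Treat the 3 copies of G as a single block. The multiset to arrange is then {GGG, E, L, O, S}, 5 items in all.
All 5 items are distinct, so there are (5)! = 120 arrangements.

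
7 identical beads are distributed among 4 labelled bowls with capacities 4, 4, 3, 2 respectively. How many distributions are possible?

By stars and bars, unrestricted non-negative solutions to x_1+…+x_4 = 7 number C(7+3,3) = 120.
Subtract solutions that violate a single cap (substitute x_i' = x_i − (cap_i+1)): x_1 ≥ 5 gives C(5,3) = 10; x_2 ≥ 5 gives C(5,3) = 10; x_3 ≥ 4 gives C(6,3) = 20; x_4 ≥ 3 gives C(7,3) = 35. Together 75.
Add back pairs where two caps are both exceeded: 0 + 0 + 0 + 0 + 0 + 1 = 1.
By inclusion–exclusion the count is 120 − 75 + 1 = 46.

46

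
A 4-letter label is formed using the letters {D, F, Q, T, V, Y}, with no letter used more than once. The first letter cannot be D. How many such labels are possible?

300

The first letter has 6−1 = 5 choices (anything except D).
The remaining 3 letters are filled from the other 5 symbols without repetition: 5 × 4 × 3 = 60.
Total: 5 × 60 = 300.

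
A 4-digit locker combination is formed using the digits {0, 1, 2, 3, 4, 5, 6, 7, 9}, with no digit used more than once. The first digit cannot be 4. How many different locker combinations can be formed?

The first digit has 9−1 = 8 choices (anything except 4).
The remaining 3 digits are filled from the other 8 symbols without repetition: 8 × 7 × 6 = 336.
Total: 8 × 336 = 2688.

2688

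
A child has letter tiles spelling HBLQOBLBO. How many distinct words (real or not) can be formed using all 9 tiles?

15120

HBLQOBLBO has 9 letters with B appearing 3 times, L appearing twice, and O appearing twice.
So there are 9! / (3!·2!·2!) = 15120 distinguishable arrangements.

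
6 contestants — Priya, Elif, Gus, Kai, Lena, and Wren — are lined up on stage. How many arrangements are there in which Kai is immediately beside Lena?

240

Treat {Kai, Lena} as a single unit. There are 5 units to order, and the pair itself can be ordered 2 ways.
That gives 2 × 5! = 2 × 120 = 240.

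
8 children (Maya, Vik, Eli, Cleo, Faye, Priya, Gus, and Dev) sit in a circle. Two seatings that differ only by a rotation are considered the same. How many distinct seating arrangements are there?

5040

Fix one person's seat to break rotational symmetry; the remaining 7 people can be arranged in (7)! = 5040 ways.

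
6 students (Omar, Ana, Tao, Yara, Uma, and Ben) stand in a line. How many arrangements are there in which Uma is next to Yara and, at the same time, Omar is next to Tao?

Treat {Uma,Yara} as one block (2 orders) and {Omar,Tao} as another (2 orders).
That leaves 4 units to arrange: 2 × 2 × 4! = 4 × 24 = 96.

96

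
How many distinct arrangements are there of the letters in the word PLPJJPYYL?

Letter multiplicities in PLPJJPYYL: J×2, L×2, P×3, Y×2.
The number of distinct arrangements is 9!/(3!·2!·2!·2!) = 362880/48 = 7560.

7560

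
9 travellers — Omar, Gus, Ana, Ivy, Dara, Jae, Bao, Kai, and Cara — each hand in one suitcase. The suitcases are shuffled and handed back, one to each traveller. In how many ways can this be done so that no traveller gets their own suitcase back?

Count assignments avoiding every fixed point. For any j of the 9 travellers fixed to their own suitcase, the other 9−j can be arranged in (9−j)! ways.
By inclusion–exclusion this is Σ_{j=0}^{9} (−1)^j C(9,j)·(9−j)!.
Computing: 362880 − 362880 + 181440 − 60480 + 15120 − 3024 + 504 − 72 + 9 − 1 = 133496.

133496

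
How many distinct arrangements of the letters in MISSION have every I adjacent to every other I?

360

Treat the 2 copies of I as a single block. The multiset to arrange is then {II, M, N, O, S, S}, 6 items in all.
That gives (6)!/(2!) = 360 arrangements.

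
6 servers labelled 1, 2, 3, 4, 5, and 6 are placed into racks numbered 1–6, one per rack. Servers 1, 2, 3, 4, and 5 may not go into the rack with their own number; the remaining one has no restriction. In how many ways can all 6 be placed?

Let Aᵢ (for 1 ≤ i ≤ 5) be the placements that put server i in its forbidden rack. Any j of these fix j positions, leaving (6−j)! ways to fill the rest, and there are C(5,j) ways to pick which j.
By inclusion–exclusion, the number of valid placements is Σ_{j=0}^{5} (−1)^j C(5,j)·(6−j)!.
Computing: 720 − 600 + 240 − 60 + 10 − 1 = 309.

309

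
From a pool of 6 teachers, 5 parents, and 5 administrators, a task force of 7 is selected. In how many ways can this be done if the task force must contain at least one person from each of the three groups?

With no constraint there are C(16,7) = 11440 possible selections.
Selections missing a whole group: no teachers → C(10,7) = 120; no parents → C(11,7) = 330; no administrators → C(11,7) = 330.
Add back selections omitting two groups (i.e. drawn from a single group): C(6,7) + C(5,7) + C(5,7) = 0.
By inclusion–exclusion: 11440 − 780 + 0 = 10660.

10660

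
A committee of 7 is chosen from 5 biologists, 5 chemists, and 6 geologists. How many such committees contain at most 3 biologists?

10560

Split by how many biologists are chosen (0 through 3).
Sum: C(5,0)·C(11,7) + C(5,1)·C(11,6) + C(5,2)·C(11,5) + C(5,3)·C(11,4) = 330 + 2310 + 4620 + 3300 = 10560.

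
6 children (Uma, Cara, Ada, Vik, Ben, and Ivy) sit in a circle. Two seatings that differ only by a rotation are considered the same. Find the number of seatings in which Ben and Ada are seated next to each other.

Glue Ben and Ada into a block (2 internal orders). Seating 5 units around a circle gives (4)! arrangements.
So 2 × (4)! = 2 × 24 = 48.

48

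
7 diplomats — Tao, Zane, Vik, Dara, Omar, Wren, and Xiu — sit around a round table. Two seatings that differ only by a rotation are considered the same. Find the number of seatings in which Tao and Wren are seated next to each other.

Glue Tao and Wren into a block (2 internal orders). Seating 6 units around a circle gives (5)! arrangements.
So 2 × (5)! = 2 × 120 = 240.

240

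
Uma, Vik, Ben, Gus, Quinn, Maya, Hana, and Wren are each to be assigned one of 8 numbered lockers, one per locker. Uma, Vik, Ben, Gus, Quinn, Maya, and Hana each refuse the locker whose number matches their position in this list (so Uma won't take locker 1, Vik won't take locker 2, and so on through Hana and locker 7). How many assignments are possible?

Let Aᵢ (for 1 ≤ i ≤ 7) be the placements that put person i in their forbidden locker. Any j of these fix j positions, leaving (8−j)! ways to fill the rest, and there are C(7,j) ways to pick which j.
By inclusion–exclusion, the number of valid placements is Σ_{j=0}^{7} (−1)^j C(7,j)·(8−j)!.
Computing: 40320 − 35280 + 15120 − 4200 + 840 − 126 + 14 − 1 = 16687.

16687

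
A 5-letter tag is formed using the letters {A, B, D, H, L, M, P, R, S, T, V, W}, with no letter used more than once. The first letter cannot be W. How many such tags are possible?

87120

The first letter has 12−1 = 11 choices (anything except W).
The remaining 4 letters are filled from the other 11 symbols without repetition: 11 × 10 × 9 × 8 = 7920.
Total: 11 × 7920 = 87120.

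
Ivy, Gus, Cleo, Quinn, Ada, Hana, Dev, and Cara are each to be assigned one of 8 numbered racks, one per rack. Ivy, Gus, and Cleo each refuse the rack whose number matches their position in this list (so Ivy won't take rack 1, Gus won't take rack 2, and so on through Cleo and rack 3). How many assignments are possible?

Let Aᵢ (for i ∈ {1, 2, 3}) be the placements that put person i in their forbidden rack. Any j of these fix j positions, leaving (8−j)! ways to fill the rest, and there are C(3,j) ways to pick which j.
By inclusion–exclusion, the number of valid placements is Σ_{j=0}^{3} (−1)^j C(3,j)·(8−j)!.
Computing: 40320 − 15120 + 2160 − 120 = 27240.

27240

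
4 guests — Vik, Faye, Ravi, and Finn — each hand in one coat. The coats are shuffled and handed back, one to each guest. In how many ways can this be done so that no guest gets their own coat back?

9

This is the derangement count D_4: permutations of 4 items with no fixed point.
By inclusion–exclusion this is Σ_{j=0}^{4} (−1)^j C(4,j)·(4−j)!.
Computing: 24 − 24 + 12 − 4 + 1 = 9.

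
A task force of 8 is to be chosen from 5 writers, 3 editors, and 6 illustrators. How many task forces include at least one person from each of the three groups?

2828

With no constraint there are C(14,8) = 3003 possible selections.
Subtract selections that omit an entire group: no writers → C(9,8) = 9; no editors → C(11,8) = 165; no illustrators → C(8,8) = 1.
Add back selections omitting two groups (i.e. drawn from a single group): C(5,8) + C(3,8) + C(6,8) = 0.
By inclusion–exclusion: 3003 − 175 + 0 = 2828.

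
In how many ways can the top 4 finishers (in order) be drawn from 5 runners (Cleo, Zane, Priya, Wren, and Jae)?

120

There are 5 choices for 1st place, 4 for 2nd, and so on down to 2 for position 4.
That gives 5 × 4 × 3 × 2 = 120.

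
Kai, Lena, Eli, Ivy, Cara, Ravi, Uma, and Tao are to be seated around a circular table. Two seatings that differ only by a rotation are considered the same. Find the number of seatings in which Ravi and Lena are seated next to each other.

1440

Treat {Ravi, Lena} as one unit (2 internal orders) and seat the resulting 7 units around the table: (6)! circular arrangements.
So 2 × (6)! = 2 × 720 = 1440.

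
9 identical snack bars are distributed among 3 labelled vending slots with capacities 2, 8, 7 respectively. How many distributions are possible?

23

Without the upper bounds there are C(11,2) = 55 ways to split 9 among 3 vending slots.
Subtract solutions that violate a single cap (substitute x_i' = x_i − (cap_i+1)): x_1 ≥ 3 gives C(8,2) = 28; x_2 ≥ 9 gives C(2,2) = 1; x_3 ≥ 8 gives C(3,2) = 3. Together 32.
No two caps can be exceeded simultaneously, so the pair terms are all 0.
By inclusion–exclusion the count is 55 − 32 + 0 = 23.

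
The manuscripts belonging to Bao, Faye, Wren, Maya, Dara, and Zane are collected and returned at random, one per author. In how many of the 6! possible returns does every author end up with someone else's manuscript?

This is the derangement count D_6: permutations of 6 items with no fixed point.
By inclusion–exclusion this is Σ_{j=0}^{6} (−1)^j C(6,j)·(6−j)!.
Computing: 720 − 720 + 360 − 120 + 30 − 6 + 1 = 265.

265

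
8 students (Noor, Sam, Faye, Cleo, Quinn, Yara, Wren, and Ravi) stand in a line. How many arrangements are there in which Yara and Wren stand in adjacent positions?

10080

Glue Yara and Wren into one block (2 internal orders), leaving 7 units to arrange in a row.
So the count is 2·(7)! = 10080.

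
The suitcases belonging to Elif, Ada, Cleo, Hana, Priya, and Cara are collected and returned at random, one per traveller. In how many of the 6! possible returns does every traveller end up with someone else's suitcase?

Count assignments avoiding every fixed point. For any j of the 6 travellers fixed to their own suitcase, the other 6−j can be arranged in (6−j)! ways.
By inclusion–exclusion this is Σ_{j=0}^{6} (−1)^j C(6,j)·(6−j)!.
Computing: 720 − 720 + 360 − 120 + 30 − 6 + 1 = 265.

265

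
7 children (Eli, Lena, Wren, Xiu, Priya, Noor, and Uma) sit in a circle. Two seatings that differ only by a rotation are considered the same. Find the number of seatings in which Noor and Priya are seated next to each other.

240

Glue Noor and Priya into a block (2 internal orders). Seating 6 units around a circle gives (5)! arrangements.
So 2 × (5)! = 2 × 120 = 240.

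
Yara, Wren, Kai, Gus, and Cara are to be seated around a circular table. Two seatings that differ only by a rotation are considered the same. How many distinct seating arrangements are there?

24

Seat Yara anywhere (absorbing the rotational symmetry), then permute the other 4: (4)! = 24.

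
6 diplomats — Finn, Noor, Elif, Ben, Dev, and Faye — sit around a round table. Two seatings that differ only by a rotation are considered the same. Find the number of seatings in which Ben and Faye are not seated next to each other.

All circular seatings of 6 people number (5)! = 120.
Seatings with Ben beside Faye: treat them as a block with 2 internal orders, giving 2 × (4)! = 48.
Subtracting, 120 − 48 = 72.

72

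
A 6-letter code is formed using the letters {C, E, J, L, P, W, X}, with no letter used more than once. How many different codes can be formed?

5040

This is a permutation of 6 out of 7: P(7,6) = 7!/1!.
7 × 6 × 5 × 4 × 3 × 2 = 5040.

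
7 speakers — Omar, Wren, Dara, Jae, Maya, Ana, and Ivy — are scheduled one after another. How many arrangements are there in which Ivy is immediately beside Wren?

Treat {Ivy, Wren} as a single unit. There are 6 units to order, and the pair itself can be ordered 2 ways.
So the count is 2·(6)! = 1440.

1440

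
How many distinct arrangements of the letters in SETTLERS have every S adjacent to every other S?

1260

Treat the 2 copies of S as a single block. The multiset to arrange is then {SS, E, E, L, R, T, T}, 7 items in all.
That gives (7)!/(2!·2!) = 1260 arrangements.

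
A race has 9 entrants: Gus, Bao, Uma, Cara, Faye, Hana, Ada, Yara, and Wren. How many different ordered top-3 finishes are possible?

504

This is an ordered selection of 3 from 9: P(9,3).
That gives 9 × 8 × 7 = 504.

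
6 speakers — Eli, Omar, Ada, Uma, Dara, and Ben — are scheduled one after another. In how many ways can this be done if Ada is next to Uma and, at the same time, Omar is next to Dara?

96

Treat {Ada,Uma} as one block (2 orders) and {Omar,Dara} as another (2 orders).
That leaves 4 units to arrange: 2 × 2 × 4! = 4 × 24 = 96.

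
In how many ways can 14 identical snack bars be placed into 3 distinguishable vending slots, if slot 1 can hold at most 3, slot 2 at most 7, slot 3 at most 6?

Ignoring the caps, the number of non-negative solutions to x_1+…+x_3 = 14 is C(16,2) = 120.
Subtract solutions that violate a single cap (substitute x_i' = x_i − (cap_i+1)): x_1 ≥ 4 gives C(12,2) = 66; x_2 ≥ 8 gives C(8,2) = 28; x_3 ≥ 7 gives C(9,2) = 36. Together 130.
Add back pairs where two caps are both exceeded: 6 + 10 + 0 = 16.
By inclusion–exclusion the count is 120 − 130 + 16 = 6.

6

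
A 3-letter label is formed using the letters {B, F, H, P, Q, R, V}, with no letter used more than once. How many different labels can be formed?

With no repetition, fill the 3 letters in order: 7 choices, then 6, down to 5.
That product is 7 × 6 × 5 = 210.

210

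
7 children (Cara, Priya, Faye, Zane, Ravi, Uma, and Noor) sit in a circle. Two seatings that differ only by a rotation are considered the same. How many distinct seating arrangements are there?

Around a circle, 7 distinct people have 7!/7 = (6)! = 720 rotationally distinct seatings.

720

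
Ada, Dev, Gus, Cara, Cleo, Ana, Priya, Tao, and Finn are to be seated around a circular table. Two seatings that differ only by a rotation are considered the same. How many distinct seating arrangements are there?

Around a circle, 9 distinct people have 9!/9 = (8)! = 40320 rotationally distinct seatings.

40320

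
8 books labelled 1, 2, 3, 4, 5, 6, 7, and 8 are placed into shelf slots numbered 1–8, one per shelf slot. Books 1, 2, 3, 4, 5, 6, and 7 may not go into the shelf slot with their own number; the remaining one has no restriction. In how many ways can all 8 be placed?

Let Aᵢ (for 1 ≤ i ≤ 7) be the placements that put book i in its forbidden shelf slot. Any j of these fix j positions, leaving (8−j)! ways to fill the rest, and there are C(7,j) ways to pick which j.
By inclusion–exclusion, the number of valid placements is Σ_{j=0}^{7} (−1)^j C(7,j)·(8−j)!.
Computing: 40320 − 35280 + 15120 − 4200 + 840 − 126 + 14 − 1 = 16687.

16687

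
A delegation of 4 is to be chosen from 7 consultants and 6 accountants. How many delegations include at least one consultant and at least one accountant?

665

Total 4-person selections from all 13: C(13,4) = 715.
Subtract selections that omit an entire group: no consultants → C(6,4) = 15; no accountants → C(7,4) = 35.
Both groups omitted at once is impossible, so 715 − 50 = 665.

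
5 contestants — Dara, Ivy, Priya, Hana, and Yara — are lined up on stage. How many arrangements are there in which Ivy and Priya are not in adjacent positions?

There are 5! = 120 arrangements in all. If Ivy and Priya are adjacent, merging them into one block gives 2·(4)! = 48 arrangements.
Complementary counting: 120 − 48 = 72.

72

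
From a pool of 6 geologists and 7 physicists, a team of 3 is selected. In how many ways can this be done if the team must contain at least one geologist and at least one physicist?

Total 3-person selections from all 13: C(13,3) = 286.
Selections missing a whole group: no geologists → C(7,3) = 35; no physicists → C(6,3) = 20.
Both groups omitted at once is impossible, so 286 − 55 = 231.

231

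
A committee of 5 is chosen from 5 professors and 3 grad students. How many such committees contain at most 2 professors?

Split by how many professors are chosen (0 through 2).
Sum: C(5,0)·C(3,5) + C(5,1)·C(3,4) + C(5,2)·C(3,3) = 0 + 0 + 10 = 10.

10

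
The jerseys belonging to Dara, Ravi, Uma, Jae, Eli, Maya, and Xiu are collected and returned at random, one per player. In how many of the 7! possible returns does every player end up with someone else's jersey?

1854

Let Aᵢ be the assignments in which player i gets their old jersey. We want the size of the complement of A₁∪…∪A_7.
By inclusion–exclusion this is Σ_{j=0}^{7} (−1)^j C(7,j)·(7−j)!.
Computing: 5040 − 5040 + 2520 − 840 + 210 − 42 + 7 − 1 = 1854.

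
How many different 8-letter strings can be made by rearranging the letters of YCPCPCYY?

YCPCPCYY has 8 letters with C appearing 3 times, P appearing twice, and Y appearing 3 times.
The number of distinct arrangements is 8!/(3!·3!·2!) = 40320/72 = 560.

560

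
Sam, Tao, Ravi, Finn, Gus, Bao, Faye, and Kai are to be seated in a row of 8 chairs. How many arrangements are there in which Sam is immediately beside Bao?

Treat {Sam, Bao} as a single unit. There are 7 units to order, and the pair itself can be ordered 2 ways.
So the count is 2·(7)! = 10080.

10080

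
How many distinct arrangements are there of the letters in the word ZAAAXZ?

Letter multiplicities in ZAAAXZ: A×3, X×1, Z×2.
The number of distinct arrangements is 6!/(3!·2!) = 720/12 = 60.

60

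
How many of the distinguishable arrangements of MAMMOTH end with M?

360

With the last slot taken by M, it remains to arrange the other 6 letters (AMMOTH).
Those 6 letters have M appearing twice, giving (6)!/(2!) = 360.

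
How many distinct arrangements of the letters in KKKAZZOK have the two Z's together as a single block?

210

Treat the 2 copies of Z as a single block. The multiset to arrange is then {ZZ, A, K, K, K, K, O}, 7 items in all.
That gives (7)!/(4!) = 210 arrangements.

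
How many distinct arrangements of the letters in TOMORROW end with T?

Fix T in the last position and arrange the remaining 7 letters.
Those 7 letters have O appearing 3 times and R appearing twice, giving (7)!/(3!·2!) = 420.

420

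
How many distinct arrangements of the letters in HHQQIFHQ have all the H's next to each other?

Treat the 3 copies of H as a single block. The multiset to arrange is then {HHH, F, I, Q, Q, Q}, 6 items in all.
That gives (6)!/(3!) = 120 arrangements.

120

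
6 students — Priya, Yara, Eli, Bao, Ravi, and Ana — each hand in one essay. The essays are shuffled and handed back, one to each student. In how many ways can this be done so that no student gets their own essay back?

265

Let Aᵢ be the assignments in which student i gets their own essay. We want the size of the complement of A₁∪…∪A_6.
By inclusion–exclusion this is Σ_{j=0}^{6} (−1)^j C(6,j)·(6−j)!.
Computing: 720 − 720 + 360 − 120 + 30 − 6 + 1 = 265.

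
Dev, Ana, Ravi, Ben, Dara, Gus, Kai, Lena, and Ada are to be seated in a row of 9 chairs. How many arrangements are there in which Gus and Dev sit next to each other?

Place the 7 others and the Gus-Dev pair as 8 objects in a line; the pair has 2 internal arrangements.
That gives 2 × 8! = 2 × 40320 = 80640.

80640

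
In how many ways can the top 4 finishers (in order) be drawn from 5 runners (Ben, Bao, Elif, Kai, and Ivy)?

120

There are 5 choices for 1st place, 4 for 2nd, and so on down to 2 for position 4.
That gives 5 × 4 × 3 × 2 = 120.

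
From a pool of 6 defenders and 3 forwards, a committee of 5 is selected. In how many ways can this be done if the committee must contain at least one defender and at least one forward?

Unrestricted: C(9,5) = 126 ways to pick any 5 of the 9.
Selections missing a whole group: no defenders → C(3,5) = 0; no forwards → C(6,5) = 6.
Both groups omitted at once is impossible, so 126 − 6 = 120.

120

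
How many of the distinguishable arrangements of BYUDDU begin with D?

60

Fix D in the first position and arrange the remaining 5 letters.
Those 5 letters have U appearing twice, giving (5)!/(2!) = 60.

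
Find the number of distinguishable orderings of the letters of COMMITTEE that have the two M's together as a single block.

Treat the 2 copies of M as a single block. The multiset to arrange is then {MM, C, E, E, I, O, T, T}, 8 items in all.
That gives (8)!/(2!·2!) = 10080 arrangements.

10080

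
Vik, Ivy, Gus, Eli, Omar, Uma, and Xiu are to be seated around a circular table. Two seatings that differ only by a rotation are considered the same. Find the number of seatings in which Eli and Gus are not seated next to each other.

All circular seatings of 7 people number (6)! = 720.
Those with Eli next to Gus: fuse the pair into one unit and seat 6 units around a circle — 2·(5)! = 240.
Subtracting, 720 − 240 = 480.

480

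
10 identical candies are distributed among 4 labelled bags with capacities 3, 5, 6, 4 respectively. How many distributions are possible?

96

By stars and bars, unrestricted non-negative solutions to x_1+…+x_4 = 10 number C(10+3,3) = 286.
Subtract solutions that violate a single cap (substitute x_i' = x_i − (cap_i+1)): x_1 ≥ 4 gives C(9,3) = 84; x_2 ≥ 6 gives C(7,3) = 35; x_3 ≥ 7 gives C(6,3) = 20; x_4 ≥ 5 gives C(8,3) = 56. Together 195.
Add back pairs where two caps are both exceeded: 1 + 0 + 4 + 0 + 0 + 0 = 5.
By inclusion–exclusion the count is 286 − 195 + 5 = 96.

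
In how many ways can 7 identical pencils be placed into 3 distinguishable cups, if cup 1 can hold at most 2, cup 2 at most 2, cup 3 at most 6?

8

By stars and bars, unrestricted non-negative solutions to x_1+…+x_3 = 7 number C(7+2,2) = 36.
Subtract solutions that violate a single cap (substitute x_i' = x_i − (cap_i+1)): x_1 ≥ 3 gives C(6,2) = 15; x_2 ≥ 3 gives C(6,2) = 15; x_3 ≥ 7 gives C(2,2) = 1. Together 31.
Add back pairs where two caps are both exceeded: 3 + 0 + 0 = 3.
By inclusion–exclusion the count is 36 − 31 + 3 = 8.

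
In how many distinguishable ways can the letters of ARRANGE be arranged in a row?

1260

The 7 letters of ARRANGE have repeats: A appearing twice and R appearing twice.
So there are 7! / (2!·2!) = 1260 distinguishable arrangements.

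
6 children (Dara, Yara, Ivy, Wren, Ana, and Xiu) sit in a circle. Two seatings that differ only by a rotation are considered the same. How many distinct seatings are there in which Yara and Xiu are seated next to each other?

48

Glue Yara and Xiu into a block (2 internal orders). Seating 5 units around a circle gives (4)! arrangements.
So 2 × (4)! = 2 × 24 = 48.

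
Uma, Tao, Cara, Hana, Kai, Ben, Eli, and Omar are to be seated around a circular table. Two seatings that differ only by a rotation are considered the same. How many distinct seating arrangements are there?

5040

Around a circle, 8 distinct people have 8!/8 = (7)! = 5040 rotationally distinct seatings.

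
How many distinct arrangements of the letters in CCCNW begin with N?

Fix N in the first position and arrange the remaining 4 letters.
Those 4 letters have C appearing 3 times, giving (4)!/(3!) = 4.

4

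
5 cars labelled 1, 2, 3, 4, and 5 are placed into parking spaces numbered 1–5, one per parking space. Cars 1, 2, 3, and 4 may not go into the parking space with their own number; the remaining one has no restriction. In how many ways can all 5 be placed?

53

Let Aᵢ (for 1 ≤ i ≤ 4) be the placements that put car i in its forbidden parking space. Any j of these fix j positions, leaving (5−j)! ways to fill the rest, and there are C(4,j) ways to pick which j.
By inclusion–exclusion, the number of valid placements is Σ_{j=0}^{4} (−1)^j C(4,j)·(5−j)!.
Computing: 120 − 96 + 36 − 8 + 1 = 53.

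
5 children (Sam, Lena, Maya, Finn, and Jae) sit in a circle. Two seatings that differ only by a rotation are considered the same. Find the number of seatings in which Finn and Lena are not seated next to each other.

All circular seatings of 5 people number (4)! = 24.
Seatings with Finn beside Lena: treat them as a block with 2 internal orders, giving 2 × (3)! = 12.
Subtracting, 24 − 12 = 12.

12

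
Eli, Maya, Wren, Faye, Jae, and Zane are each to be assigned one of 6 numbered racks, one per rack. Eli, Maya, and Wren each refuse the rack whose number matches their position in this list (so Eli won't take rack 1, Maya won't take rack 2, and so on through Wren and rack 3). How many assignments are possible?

Let Aᵢ (for i ∈ {1, 2, 3}) be the placements that put person i in their forbidden rack. Any j of these fix j positions, leaving (6−j)! ways to fill the rest, and there are C(3,j) ways to pick which j.
By inclusion–exclusion, the number of valid placements is Σ_{j=0}^{3} (−1)^j C(3,j)·(6−j)!.
Computing: 720 − 360 + 72 − 6 = 426.

426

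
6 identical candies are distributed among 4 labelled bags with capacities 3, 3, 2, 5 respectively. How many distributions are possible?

43

Ignoring the caps, the number of non-negative solutions to x_1+…+x_4 = 6 is C(9,3) = 84.
Subtract solutions that violate a single cap (substitute x_i' = x_i − (cap_i+1)): x_1 ≥ 4 gives C(5,3) = 10; x_2 ≥ 4 gives C(5,3) = 10; x_3 ≥ 3 gives C(6,3) = 20; x_4 ≥ 6 gives C(3,3) = 1. Together 41.
No two caps can be exceeded simultaneously, so the pair terms are all 0.
By inclusion–exclusion the count is 84 − 41 + 0 = 43.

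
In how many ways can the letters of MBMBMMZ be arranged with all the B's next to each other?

30

Treat the 2 copies of B as a single block. The multiset to arrange is then {BB, M, M, M, M, Z}, 6 items in all.
That gives (6)!/(4!) = 30 arrangements.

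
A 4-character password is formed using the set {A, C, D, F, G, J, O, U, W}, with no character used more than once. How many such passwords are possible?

Choose and order 4 of the 9 symbols: the first character has 9 options, the next 8, then 7, 6.
9 × 8 × 7 × 6 = 3024.

3024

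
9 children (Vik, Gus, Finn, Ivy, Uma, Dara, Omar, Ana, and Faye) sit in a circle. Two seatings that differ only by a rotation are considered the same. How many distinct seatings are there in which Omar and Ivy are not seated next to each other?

30240

Without the restriction there are (8)! = 40320 seatings.
Those with Omar next to Ivy: fuse the pair into one unit and seat 8 units around a circle — 2·(7)! = 10080.
Subtracting, 40320 − 10080 = 30240.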